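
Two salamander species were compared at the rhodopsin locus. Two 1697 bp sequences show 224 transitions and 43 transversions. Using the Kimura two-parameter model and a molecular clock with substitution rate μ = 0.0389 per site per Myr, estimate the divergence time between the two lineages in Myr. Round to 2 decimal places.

P = 224/1697 ≈ 0.131998 and Q = 43/1697 ≈ 0.025339.
Under the Kimura two-parameter model, d = −½ ln(1 − 2P − Q) − ¼ ln(1 − 2Q).
1 − 2P − Q = 0.710665, giving −½ ln(0.710665) = 0.170777.
1 − 2Q = 0.949322, giving −¼ ln(0.949322) = 0.013002.
d = 0.170777 + 0.013002 = 0.183779.
Under a molecular clock d = 2μt, so t = d/(2μ) = 0.183779 / (2 × 0.0389) = 2.36 Myr.

2.36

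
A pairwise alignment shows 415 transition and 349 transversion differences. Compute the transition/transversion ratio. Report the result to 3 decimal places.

R = 415/349 = 1.189111… ≈ 1.189 (to 3 d.p.).

1.189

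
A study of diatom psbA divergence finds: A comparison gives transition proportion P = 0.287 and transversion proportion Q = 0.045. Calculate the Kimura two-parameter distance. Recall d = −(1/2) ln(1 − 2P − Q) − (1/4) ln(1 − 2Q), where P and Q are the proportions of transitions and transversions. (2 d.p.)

Under the Kimura two-parameter model, d = −½ ln(1 − 2P − Q) − ¼ ln(1 − 2Q).
1 − 2P − Q = 0.381, giving −½ ln(0.381) = 0.482478.
1 − 2Q = 0.91, giving −¼ ln(0.91) = 0.023578.
d = 0.482478 + 0.023578 = 0.506056.

0.51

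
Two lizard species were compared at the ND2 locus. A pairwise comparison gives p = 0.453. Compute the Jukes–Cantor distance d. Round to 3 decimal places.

d = −(3/4) ln(1 − 4p/3) = −0.75 ln(1 − 0.604) = −0.75 ln(0.396)
  = −0.75 × (-0.926341) = 0.694756 substitutions/site.

0.695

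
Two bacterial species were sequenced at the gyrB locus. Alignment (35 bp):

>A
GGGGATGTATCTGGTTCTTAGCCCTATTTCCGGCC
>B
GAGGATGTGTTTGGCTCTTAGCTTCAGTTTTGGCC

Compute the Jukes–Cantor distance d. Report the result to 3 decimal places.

0.360

The sequences differ at 10 of 35 sites (2, 9, 11, 15, 23, 24, 25, 27, 30, 31), so p = 10/35 ≈ 0.285714.
d = −(3/4) ln(1 − 4p/3) = −0.75 ln(1 − 0.380952) = −0.75 ln(0.619048)
  = −0.75 × (-0.479572) = 0.359679 substitutions/site.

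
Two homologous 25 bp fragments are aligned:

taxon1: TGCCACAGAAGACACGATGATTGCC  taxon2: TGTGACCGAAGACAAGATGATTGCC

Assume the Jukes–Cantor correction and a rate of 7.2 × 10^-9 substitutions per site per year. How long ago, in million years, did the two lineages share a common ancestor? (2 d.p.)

12.50

The sequences differ at 4 of 25 sites (3, 4, 7, 15), so p = 4/25 = 0.16.
d = −(3/4) ln(1 − 4p/3) = −0.75 ln(1 − 0.213333) = −0.75 ln(0.786667)
  = −0.75 × (-0.239950) = 0.179963 substitutions/site.
Under a molecular clock d = 2μt, so t = d/(2μ) = 0.179963 / (2 × 7.2 × 10^-9) = 12.50 million years.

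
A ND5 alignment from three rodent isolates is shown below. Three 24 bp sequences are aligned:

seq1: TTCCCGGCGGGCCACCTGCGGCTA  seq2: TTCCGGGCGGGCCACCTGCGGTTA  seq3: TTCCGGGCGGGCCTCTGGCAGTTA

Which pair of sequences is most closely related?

seq1 and seq2

seq1–seq2: 2/24 differ, p = 0.083, d = 0.088.
seq1–seq3: 6/24 differ, p = 0.250, d = 0.304.
seq2–seq3: 4/24 differ, p = 0.167, d = 0.188.
The smallest distance is between seq1 and seq2.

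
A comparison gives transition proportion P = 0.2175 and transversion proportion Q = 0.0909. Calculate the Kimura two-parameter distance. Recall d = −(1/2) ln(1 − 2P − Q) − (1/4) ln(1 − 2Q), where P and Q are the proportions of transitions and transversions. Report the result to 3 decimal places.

0.423

Under the Kimura two-parameter model, d = −½ ln(1 − 2P − Q) − ¼ ln(1 − 2Q).
1 − 2P − Q = 0.4741, giving −½ ln(0.4741) = 0.373169.
1 − 2Q = 0.8182, giving −¼ ln(0.8182) = 0.050162.
d = 0.373169 + 0.050162 = 0.423331.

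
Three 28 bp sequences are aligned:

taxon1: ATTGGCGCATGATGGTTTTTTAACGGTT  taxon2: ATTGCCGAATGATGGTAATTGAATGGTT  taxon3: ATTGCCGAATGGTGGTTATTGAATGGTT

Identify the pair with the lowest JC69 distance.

taxon1–taxon2: 6/28 differ, p = 0.214, d = 0.252.
taxon1–taxon3: 6/28 differ, p = 0.214, d = 0.252.
taxon2–taxon3: 2/28 differ, p = 0.071, d = 0.075.
The smallest distance is between taxon2 and taxon3.

taxon2 and taxon3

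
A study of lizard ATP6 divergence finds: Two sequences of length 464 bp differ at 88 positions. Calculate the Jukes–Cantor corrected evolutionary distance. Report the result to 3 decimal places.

0.219

p = 88/464 ≈ 0.189655.
d = −(3/4) ln(1 − 4p/3) = −0.75 ln(1 − 0.252873) = −0.75 ln(0.747127)
  = −0.75 × (-0.291520) = 0.218640 substitutions/site.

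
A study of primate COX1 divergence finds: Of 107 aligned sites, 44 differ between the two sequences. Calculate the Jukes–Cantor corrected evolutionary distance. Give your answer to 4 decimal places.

0.5960

p = 44/107 ≈ 0.411215.
d = −(3/4) ln(1 − 4p/3) = −0.75 ln(1 − 0.548287) = −0.75 ln(0.451713)
  = −0.75 × (-0.794708) = 0.596031 substitutions/site.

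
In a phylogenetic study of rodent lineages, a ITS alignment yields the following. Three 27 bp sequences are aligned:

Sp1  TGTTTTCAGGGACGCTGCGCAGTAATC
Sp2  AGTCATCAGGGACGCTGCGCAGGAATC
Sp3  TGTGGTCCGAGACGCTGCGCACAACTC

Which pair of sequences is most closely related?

Sp1 and Sp2

Sp1–Sp2: 4/27 differ, p = 0.148, d = 0.165.
Sp1–Sp3: 7/27 differ, p = 0.259, d = 0.318.
Sp2–Sp3: 8/27 differ, p = 0.296, d = 0.377.
The smallest distance is between Sp1 and Sp2.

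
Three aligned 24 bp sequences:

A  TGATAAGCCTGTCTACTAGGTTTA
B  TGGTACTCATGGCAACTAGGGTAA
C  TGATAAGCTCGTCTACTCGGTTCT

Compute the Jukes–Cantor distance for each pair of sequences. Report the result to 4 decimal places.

d(A,B) = 0.4408, d(A,C) = 0.2441, d(B,C) = 0.7083

A–B: 8/24 sites differ → p ≈ 0.333333, d = −0.75 ln(1 − 0.444444) = 0.440839 ≈ 0.4408.
A–C: 5/24 sites differ → p ≈ 0.208333, d = −0.75 ln(1 − 0.277777) = 0.244066 ≈ 0.2441.
B–C: 11/24 sites differ → p ≈ 0.458333, d = −0.75 ln(1 − 0.611111) = 0.708346 ≈ 0.7083.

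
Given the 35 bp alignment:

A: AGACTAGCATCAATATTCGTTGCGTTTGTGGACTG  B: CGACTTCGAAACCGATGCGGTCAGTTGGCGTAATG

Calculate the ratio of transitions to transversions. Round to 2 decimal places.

Transitions are A↔G and C↔T; transversions are all other mismatches.
Transitions: 1. Transversions: 16.
R = 1/16 = 0.0625 ≈ 0.06 (to 2 d.p.).

0.06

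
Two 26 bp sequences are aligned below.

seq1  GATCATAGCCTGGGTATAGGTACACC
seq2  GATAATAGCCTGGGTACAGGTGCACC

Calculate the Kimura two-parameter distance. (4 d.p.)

0.1268

Of 26 sites, 2 differences are transitions and 1 are transversions, so P = 2/26 ≈ 0.076923 and Q = 1/26 ≈ 0.038462.
Under the Kimura two-parameter model, d = −½ ln(1 − 2P − Q) − ¼ ln(1 − 2Q).
1 − 2P − Q = 0.807692, giving −½ ln(0.807692) = 0.106787.
1 − 2Q = 0.923076, giving −¼ ln(0.923076) = 0.020011.
d = 0.106787 + 0.020011 = 0.126798.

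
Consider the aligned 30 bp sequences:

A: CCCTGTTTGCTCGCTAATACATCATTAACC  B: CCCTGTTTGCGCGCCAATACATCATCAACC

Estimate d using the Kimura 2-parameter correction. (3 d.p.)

Of 30 sites, 2 differences are transitions and 1 are transversions, so P = 2/30 ≈ 0.066667 and Q = 1/30 ≈ 0.033333.
Under the Kimura two-parameter model, d = −½ ln(1 − 2P − Q) − ¼ ln(1 − 2Q).
1 − 2P − Q = 0.833333, giving −½ ln(0.833333) = 0.091161.
1 − 2Q = 0.933334, giving −¼ ln(0.933334) = 0.017248.
d = 0.091161 + 0.017248 = 0.108409.

0.108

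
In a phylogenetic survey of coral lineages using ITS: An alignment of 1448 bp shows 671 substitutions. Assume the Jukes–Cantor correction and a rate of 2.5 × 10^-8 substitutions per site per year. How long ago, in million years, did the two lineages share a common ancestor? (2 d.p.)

14.43

p = 671/1448 ≈ 0.463398.
d = −(3/4) ln(1 − 4p/3) = −0.75 ln(1 − 0.617864) = −0.75 ln(0.382136)
  = −0.75 × (-0.961979) = 0.721484 substitutions/site.
Under a molecular clock d = 2μt, so t = d/(2μ) = 0.721484 / (2 × 2.5 × 10^-8) = 14.43 million years.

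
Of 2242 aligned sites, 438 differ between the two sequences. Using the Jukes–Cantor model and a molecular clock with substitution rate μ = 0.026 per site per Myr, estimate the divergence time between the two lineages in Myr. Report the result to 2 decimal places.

p = 438/2242 ≈ 0.195361.
d = −(3/4) ln(1 − 4p/3) = −0.75 ln(1 − 0.260481) = −0.75 ln(0.739519)
  = −0.75 × (-0.301755) = 0.226316 substitutions/site.
Under a molecular clock d = 2μt, so t = d/(2μ) = 0.226316 / (2 × 0.026) = 4.35 Myr.

4.35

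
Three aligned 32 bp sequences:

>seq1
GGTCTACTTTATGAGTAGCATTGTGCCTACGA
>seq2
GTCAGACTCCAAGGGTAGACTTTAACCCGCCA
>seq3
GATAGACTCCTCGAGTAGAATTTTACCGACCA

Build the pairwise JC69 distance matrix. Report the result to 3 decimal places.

d(seq1,seq2) = 0.824, d(seq1,seq3) = 0.520, d(seq2,seq3) = 0.353

seq1–seq2: 16/32 sites differ → p = 0.5, d = −0.75 ln(1 − 0.666667) = 0.823960 ≈ 0.824.
seq1–seq3: 12/32 sites differ → p = 0.375, d = −0.75 ln(1 − 0.5) = 0.519860 ≈ 0.520.
seq2–seq3: 9/32 sites differ → p = 0.28125, d = −0.75 ln(1 − 0.375) = 0.352503 ≈ 0.353.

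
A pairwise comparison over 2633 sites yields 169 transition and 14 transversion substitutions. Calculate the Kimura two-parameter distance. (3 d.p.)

P = 169/2633 ≈ 0.064185 and Q = 14/2633 ≈ 0.005317.
Under the Kimura two-parameter model, d = −½ ln(1 − 2P − Q) − ¼ ln(1 − 2Q).
1 − 2P − Q = 0.866313, giving −½ ln(0.866313) = 0.071755.
1 − 2Q = 0.989366, giving −¼ ln(0.989366) = 0.002673.
d = 0.071755 + 0.002673 = 0.074428.

0.074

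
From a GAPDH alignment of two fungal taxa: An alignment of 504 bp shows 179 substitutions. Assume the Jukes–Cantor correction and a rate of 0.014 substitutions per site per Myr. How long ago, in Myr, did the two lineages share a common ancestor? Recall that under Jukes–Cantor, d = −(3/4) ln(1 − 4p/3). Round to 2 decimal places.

p = 179/504 ≈ 0.355159.
d = −(3/4) ln(1 − 4p/3) = −0.75 ln(1 − 0.473545) = −0.75 ln(0.526455)
  = −0.75 × (-0.641589) = 0.481192 substitutions/site.
Under a molecular clock d = 2μt, so t = d/(2μ) = 0.481192 / (2 × 0.014) = 17.19 Myr.

17.19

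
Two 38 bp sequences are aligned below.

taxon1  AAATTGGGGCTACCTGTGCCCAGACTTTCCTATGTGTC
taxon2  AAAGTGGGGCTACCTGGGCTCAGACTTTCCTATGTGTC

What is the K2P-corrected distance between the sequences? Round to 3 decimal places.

0.083

Of 38 sites, 1 differences are transitions and 2 are transversions, so P = 1/38 ≈ 0.026316 and Q = 2/38 ≈ 0.052632.
Under the Kimura two-parameter model, d = −½ ln(1 − 2P − Q) − ¼ ln(1 − 2Q).
1 − 2P − Q = 0.894736, giving −½ ln(0.894736) = 0.055613.
1 − 2Q = 0.894736, giving −¼ ln(0.894736) = 0.027807.
d = 0.055613 + 0.027807 = 0.083420.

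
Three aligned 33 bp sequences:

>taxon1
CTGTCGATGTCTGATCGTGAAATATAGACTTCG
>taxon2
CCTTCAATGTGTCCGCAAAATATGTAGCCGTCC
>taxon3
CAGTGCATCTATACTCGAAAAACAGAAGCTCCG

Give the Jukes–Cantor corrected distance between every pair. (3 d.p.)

d(taxon1,taxon2) = 0.699, d(taxon1,taxon3) = 0.625, d(taxon2,taxon3) = 0.974

taxon1–taxon2: 15/33 sites differ → p ≈ 0.454545, d = −0.75 ln(1 − 0.60606) = 0.698667 ≈ 0.699.
taxon1–taxon3: 14/33 sites differ → p ≈ 0.424242, d = −0.75 ln(1 − 0.565656) = 0.625439 ≈ 0.625.
taxon2–taxon3: 18/33 sites differ → p ≈ 0.545455, d = −0.75 ln(1 − 0.727273) = 0.974463 ≈ 0.974.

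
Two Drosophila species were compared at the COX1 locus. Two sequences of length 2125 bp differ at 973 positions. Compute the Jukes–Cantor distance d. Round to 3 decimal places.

0.707

p = 973/2125 ≈ 0.457882.
d = −(3/4) ln(1 − 4p/3) = −0.75 ln(1 − 0.610509) = −0.75 ln(0.389491)
  = −0.75 × (-0.942915) = 0.707186 substitutions/site.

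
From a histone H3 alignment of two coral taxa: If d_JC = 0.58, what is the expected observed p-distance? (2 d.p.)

0.40

p = (3/4)(1 − e^(−4d/3)) = 0.75 × (1 − e^(-0.773333)) = 0.75 × (1 − 0.461472) = 0.403896.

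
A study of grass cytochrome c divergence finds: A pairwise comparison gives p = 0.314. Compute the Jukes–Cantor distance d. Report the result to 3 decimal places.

0.407

d = −(3/4) ln(1 − 4p/3) = −0.75 ln(1 − 0.418667) = −0.75 ln(0.581333)
  = −0.75 × (-0.542432) = 0.406824 substitutions/site.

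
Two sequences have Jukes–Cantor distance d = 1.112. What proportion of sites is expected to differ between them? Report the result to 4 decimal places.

p = (3/4)(1 − e^(−4d/3)) = 0.75 × (1 − e^(-1.482667)) = 0.75 × (1 − 0.227031) = 0.579727.

0.5797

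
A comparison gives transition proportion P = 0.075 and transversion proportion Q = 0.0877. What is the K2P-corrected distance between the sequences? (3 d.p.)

Under the Kimura two-parameter model, d = −½ ln(1 − 2P − Q) − ¼ ln(1 − 2Q).
1 − 2P − Q = 0.7623, giving −½ ln(0.7623) = 0.135708.
1 − 2Q = 0.8246, giving −¼ ln(0.8246) = 0.048214.
d = 0.135708 + 0.048214 = 0.183922.

0.184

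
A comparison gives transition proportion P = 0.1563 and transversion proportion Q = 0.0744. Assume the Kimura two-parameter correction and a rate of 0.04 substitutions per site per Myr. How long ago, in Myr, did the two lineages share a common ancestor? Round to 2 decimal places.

Under the Kimura two-parameter model, d = −½ ln(1 − 2P − Q) − ¼ ln(1 − 2Q).
1 − 2P − Q = 0.613, giving −½ ln(0.613) = 0.244695.
1 − 2Q = 0.8512, giving −¼ ln(0.8512) = 0.040277.
d = 0.244695 + 0.040277 = 0.284972.
Under a molecular clock d = 2μt, so t = d/(2μ) = 0.284972 / (2 × 0.04) = 3.56 Myr.

3.56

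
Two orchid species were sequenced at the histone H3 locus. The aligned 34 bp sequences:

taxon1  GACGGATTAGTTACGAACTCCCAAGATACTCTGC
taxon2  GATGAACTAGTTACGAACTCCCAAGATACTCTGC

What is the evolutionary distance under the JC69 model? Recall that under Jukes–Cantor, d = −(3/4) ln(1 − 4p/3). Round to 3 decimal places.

The sequences differ at 3 of 34 sites (3, 5, 7), so p = 3/34 ≈ 0.088235.
d = −(3/4) ln(1 − 4p/3) = −0.75 ln(1 − 0.117647) = −0.75 ln(0.882353)
  = −0.75 × (-0.125163) = 0.093872 substitutions/site.

0.094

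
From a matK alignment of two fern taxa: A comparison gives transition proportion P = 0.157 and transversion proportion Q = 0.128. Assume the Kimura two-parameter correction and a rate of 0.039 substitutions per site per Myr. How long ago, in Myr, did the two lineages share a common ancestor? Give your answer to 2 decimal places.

4.69

Under the Kimura two-parameter model, d = −½ ln(1 − 2P − Q) − ¼ ln(1 − 2Q).
1 − 2P − Q = 0.558, giving −½ ln(0.558) = 0.291698.
1 − 2Q = 0.744, giving −¼ ln(0.744) = 0.073929.
d = 0.291698 + 0.073929 = 0.365627.
Under a molecular clock d = 2μt, so t = d/(2μ) = 0.365627 / (2 × 0.039) = 4.69 Myr.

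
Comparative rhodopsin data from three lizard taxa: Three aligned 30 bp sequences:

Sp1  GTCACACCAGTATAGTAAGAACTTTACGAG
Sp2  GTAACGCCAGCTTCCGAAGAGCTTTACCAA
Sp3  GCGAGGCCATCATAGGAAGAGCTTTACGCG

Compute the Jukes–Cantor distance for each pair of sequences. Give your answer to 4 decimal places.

Sp1–Sp2: 10/30 sites differ → p ≈ 0.333333, d = −0.75 ln(1 − 0.444444) = 0.440839 ≈ 0.4408.
Sp1–Sp3: 9/30 sites differ → p = 0.3, d = −0.75 ln(1 − 0.4) = 0.383119 ≈ 0.3831.
Sp2–Sp3: 10/30 sites differ → p ≈ 0.333333, d = −0.75 ln(1 − 0.444444) = 0.440839 ≈ 0.4408.

d(Sp1,Sp2) = 0.4408, d(Sp1,Sp3) = 0.3831, d(Sp2,Sp3) = 0.4408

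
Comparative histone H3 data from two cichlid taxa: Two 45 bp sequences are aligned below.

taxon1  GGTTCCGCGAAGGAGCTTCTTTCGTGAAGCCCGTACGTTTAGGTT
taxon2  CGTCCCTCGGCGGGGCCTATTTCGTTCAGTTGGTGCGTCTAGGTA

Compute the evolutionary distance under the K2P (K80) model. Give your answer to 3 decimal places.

Of 45 sites, 8 differences are transitions and 8 are transversions, so P = 8/45 ≈ 0.177778 and Q = 8/45 ≈ 0.177778.
Under the Kimura two-parameter model, d = −½ ln(1 − 2P − Q) − ¼ ln(1 − 2Q).
1 − 2P − Q = 0.466666, giving −½ ln(0.466666) = 0.381071.
1 − 2Q = 0.644444, giving −¼ ln(0.644444) = 0.109842.
d = 0.381071 + 0.109842 = 0.490913.

0.491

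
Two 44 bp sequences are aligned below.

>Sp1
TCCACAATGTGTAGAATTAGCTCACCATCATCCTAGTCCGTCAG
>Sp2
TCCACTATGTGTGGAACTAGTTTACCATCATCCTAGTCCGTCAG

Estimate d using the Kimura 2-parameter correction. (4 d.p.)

Of 44 sites, 4 differences are transitions and 1 are transversions, so P = 4/44 ≈ 0.090909 and Q = 1/44 ≈ 0.022727.
Under the Kimura two-parameter model, d = −½ ln(1 − 2P − Q) − ¼ ln(1 − 2Q).
1 − 2P − Q = 0.795455, giving −½ ln(0.795455) = 0.114421.
1 − 2Q = 0.954546, giving −¼ ln(0.954546) = 0.011630.
d = 0.114421 + 0.011630 = 0.126051.

0.1261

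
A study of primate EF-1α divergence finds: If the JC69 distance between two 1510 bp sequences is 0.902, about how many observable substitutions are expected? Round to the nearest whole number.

Invert JC69: p = (3/4)(1 − e^(−4d/3)) = 0.75 × (1 − e^(-1.202667)) = 0.75 × (1 − 0.300392) = 0.524706.
Expected differing sites = pL ≈ 0.524706 × 1510 = 792.30606 ≈ 792.

792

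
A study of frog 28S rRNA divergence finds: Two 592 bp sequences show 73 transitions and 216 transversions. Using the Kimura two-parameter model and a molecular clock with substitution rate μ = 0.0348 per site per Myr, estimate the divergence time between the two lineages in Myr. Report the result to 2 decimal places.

P = 73/592 ≈ 0.123311 and Q = 216/592 ≈ 0.364865.
Under the Kimura two-parameter model, d = −½ ln(1 − 2P − Q) − ¼ ln(1 − 2Q).
1 − 2P − Q = 0.388513, giving −½ ln(0.388513) = 0.472714.
1 − 2Q = 0.27027, giving −¼ ln(0.27027) = 0.327083.
d = 0.472714 + 0.327083 = 0.799797.
Under a molecular clock d = 2μt, so t = d/(2μ) = 0.799797 / (2 × 0.0348) = 11.49 Myr.

11.49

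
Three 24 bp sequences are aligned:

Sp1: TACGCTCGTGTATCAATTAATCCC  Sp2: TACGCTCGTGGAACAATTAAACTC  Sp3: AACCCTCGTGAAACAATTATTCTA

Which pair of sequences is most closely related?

Sp1–Sp2: 4/24 differ, p = 0.167, d = 0.188.
Sp1–Sp3: 7/24 differ, p = 0.292, d = 0.369.
Sp2–Sp3: 6/24 differ, p = 0.250, d = 0.304.
The smallest distance is between Sp1 and Sp2.

Sp1 and Sp2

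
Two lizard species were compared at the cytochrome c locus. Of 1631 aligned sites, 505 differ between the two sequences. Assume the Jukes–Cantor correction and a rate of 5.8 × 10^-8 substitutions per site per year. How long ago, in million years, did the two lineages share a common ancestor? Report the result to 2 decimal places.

p = 505/1631 ≈ 0.309626.
d = −(3/4) ln(1 − 4p/3) = −0.75 ln(1 − 0.412835) = −0.75 ln(0.587165)
  = −0.75 × (-0.532449) = 0.399337 substitutions/site.
Under a molecular clock d = 2μt, so t = d/(2μ) = 0.399337 / (2 × 5.8 × 10^-8) = 3.44 million years.

3.44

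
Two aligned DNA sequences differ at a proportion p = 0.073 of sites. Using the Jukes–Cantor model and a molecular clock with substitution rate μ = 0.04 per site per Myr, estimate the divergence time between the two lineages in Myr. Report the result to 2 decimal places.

0.96

d = −(3/4) ln(1 − 4p/3) = −0.75 ln(1 − 0.097333) = −0.75 ln(0.902667)
  = −0.75 × (-0.102402) = 0.076802 substitutions/site.
Under a molecular clock d = 2μt, so t = d/(2μ) = 0.076802 / (2 × 0.04) = 0.96 Myr.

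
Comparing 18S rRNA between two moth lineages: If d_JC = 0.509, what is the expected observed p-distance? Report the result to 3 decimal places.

0.370

p = (3/4)(1 − e^(−4d/3)) = 0.75 × (1 − e^(-0.678667)) = 0.75 × (1 − 0.507293) = 0.369530.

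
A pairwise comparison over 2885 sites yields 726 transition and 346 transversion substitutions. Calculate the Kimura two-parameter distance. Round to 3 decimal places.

P = 726/2885 ≈ 0.251646 and Q = 346/2885 ≈ 0.119931.
Under the Kimura two-parameter model, d = −½ ln(1 − 2P − Q) − ¼ ln(1 − 2Q).
1 − 2P − Q = 0.376777, giving −½ ln(0.376777) = 0.488051.
1 − 2Q = 0.760138, giving −¼ ln(0.760138) = 0.068564.
d = 0.488051 + 0.068564 = 0.556615.

0.557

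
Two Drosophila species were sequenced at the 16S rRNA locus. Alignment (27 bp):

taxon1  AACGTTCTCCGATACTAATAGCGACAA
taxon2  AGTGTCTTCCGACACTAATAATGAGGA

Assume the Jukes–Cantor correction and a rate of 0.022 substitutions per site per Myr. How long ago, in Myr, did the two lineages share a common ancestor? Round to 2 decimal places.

The sequences differ at 9 of 27 sites (2, 3, 6, 7, 13, 21, 22, 25, 26), so p = 9/27 ≈ 0.333333.
d = −(3/4) ln(1 − 4p/3) = −0.75 ln(1 − 0.444444) = −0.75 ln(0.555556)
  = −0.75 × (-0.587786) = 0.440840 substitutions/site.
Under a molecular clock d = 2μt, so t = d/(2μ) = 0.440840 / (2 × 0.022) = 10.02 Myr.

10.02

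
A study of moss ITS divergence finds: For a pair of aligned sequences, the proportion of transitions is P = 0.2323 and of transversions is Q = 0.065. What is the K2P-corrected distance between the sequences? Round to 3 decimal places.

Under the Kimura two-parameter model, d = −½ ln(1 − 2P − Q) − ¼ ln(1 − 2Q).
1 − 2P − Q = 0.4704, giving −½ ln(0.4704) = 0.377086.
1 − 2Q = 0.87, giving −¼ ln(0.87) = 0.034816.
d = 0.377086 + 0.034816 = 0.411902.

0.412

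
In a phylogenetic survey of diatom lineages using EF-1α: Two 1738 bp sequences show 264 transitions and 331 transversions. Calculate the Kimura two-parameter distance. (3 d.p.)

0.461

P = 264/1738 ≈ 0.151899 and Q = 331/1738 ≈ 0.190449.
Under the Kimura two-parameter model, d = −½ ln(1 − 2P − Q) − ¼ ln(1 − 2Q).
1 − 2P − Q = 0.505753, giving −½ ln(0.505753) = 0.340853.
1 − 2Q = 0.619102, giving −¼ ln(0.619102) = 0.119871.
d = 0.340853 + 0.119871 = 0.460724.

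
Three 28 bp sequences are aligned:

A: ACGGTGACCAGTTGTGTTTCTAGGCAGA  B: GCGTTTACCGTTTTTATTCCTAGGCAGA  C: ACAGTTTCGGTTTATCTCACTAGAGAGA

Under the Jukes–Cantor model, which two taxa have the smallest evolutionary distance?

A and B

A–B: 8/28 differ, p = 0.286, d = 0.360.
A–C: 12/28 differ, p = 0.429, d = 0.635.
B–C: 11/28 differ, p = 0.393, d = 0.556.
The smallest distance is between A and B.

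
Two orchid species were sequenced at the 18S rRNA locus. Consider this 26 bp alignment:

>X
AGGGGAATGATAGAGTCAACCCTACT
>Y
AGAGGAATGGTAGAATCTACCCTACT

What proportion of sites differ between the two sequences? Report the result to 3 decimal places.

The sequences differ at 4 of 26 positions (sites 3, 10, 15, 18).
p = 4/26 = 0.153846… ≈ 0.154 (to 3 d.p.).

0.154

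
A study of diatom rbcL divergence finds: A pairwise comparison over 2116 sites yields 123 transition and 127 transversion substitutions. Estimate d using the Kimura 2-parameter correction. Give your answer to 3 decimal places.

0.129

P = 123/2116 ≈ 0.058129 and Q = 127/2116 ≈ 0.060019.
Under the Kimura two-parameter model, d = −½ ln(1 − 2P − Q) − ¼ ln(1 − 2Q).
1 − 2P − Q = 0.823723, giving −½ ln(0.823723) = 0.096960.
1 − 2Q = 0.879962, giving −¼ ln(0.879962) = 0.031969.
d = 0.096960 + 0.031969 = 0.128929.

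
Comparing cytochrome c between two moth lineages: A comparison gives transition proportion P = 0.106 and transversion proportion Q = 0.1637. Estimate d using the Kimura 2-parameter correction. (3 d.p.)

Under the Kimura two-parameter model, d = −½ ln(1 − 2P − Q) − ¼ ln(1 − 2Q).
1 − 2P − Q = 0.6243, giving −½ ln(0.6243) = 0.235562.
1 − 2Q = 0.6726, giving −¼ ln(0.6726) = 0.099151.
d = 0.235562 + 0.099151 = 0.334713.

0.335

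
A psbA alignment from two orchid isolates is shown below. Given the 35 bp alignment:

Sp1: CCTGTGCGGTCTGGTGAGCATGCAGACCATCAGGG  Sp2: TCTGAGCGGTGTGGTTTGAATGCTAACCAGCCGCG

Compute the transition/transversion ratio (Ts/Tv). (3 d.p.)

0.222

Transitions are A↔G and C↔T; transversions are all other mismatches.
Transitions: 2. Transversions: 9.
R = 2/9 = 0.222222… ≈ 0.222 (to 3 d.p.).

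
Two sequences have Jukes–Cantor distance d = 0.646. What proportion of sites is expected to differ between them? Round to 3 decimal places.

0.433

p = (3/4)(1 − e^(−4d/3)) = 0.75 × (1 − e^(-0.861333)) = 0.75 × (1 − 0.422598) = 0.433052.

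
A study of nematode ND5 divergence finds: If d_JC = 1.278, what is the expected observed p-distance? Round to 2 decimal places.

p = (3/4)(1 − e^(−4d/3)) = 0.75 × (1 − e^(-1.704)) = 0.75 × (1 − 0.181954) = 0.613535.

0.61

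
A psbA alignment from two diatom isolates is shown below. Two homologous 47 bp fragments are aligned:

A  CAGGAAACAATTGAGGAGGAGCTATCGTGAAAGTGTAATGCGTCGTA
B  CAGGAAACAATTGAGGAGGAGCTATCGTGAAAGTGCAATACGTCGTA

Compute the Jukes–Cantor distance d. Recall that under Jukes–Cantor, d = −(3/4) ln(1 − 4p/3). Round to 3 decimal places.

0.044

The sequences differ at 2 of 47 sites (36, 40), so p = 2/47 ≈ 0.042553.
d = −(3/4) ln(1 − 4p/3) = −0.75 ln(1 − 0.056737) = −0.75 ln(0.943263)
  = −0.75 × (-0.058410) = 0.043808 substitutions/site.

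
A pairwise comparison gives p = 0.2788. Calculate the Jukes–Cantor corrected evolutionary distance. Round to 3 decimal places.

d = −(3/4) ln(1 − 4p/3) = −0.75 ln(1 − 0.371733) = −0.75 ln(0.628267)
  = −0.75 × (-0.464790) = 0.348593 substitutions/site.

0.349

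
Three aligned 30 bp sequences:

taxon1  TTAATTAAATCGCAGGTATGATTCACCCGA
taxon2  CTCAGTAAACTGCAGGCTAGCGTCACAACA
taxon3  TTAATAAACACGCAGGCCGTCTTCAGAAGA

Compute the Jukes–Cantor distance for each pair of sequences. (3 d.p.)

d(taxon1,taxon2) = 0.647, d(taxon1,taxon3) = 0.503, d(taxon2,taxon3) = 0.647

taxon1–taxon2: 13/30 sites differ → p ≈ 0.433333, d = −0.75 ln(1 − 0.577777) = 0.646666 ≈ 0.647.
taxon1–taxon3: 11/30 sites differ → p ≈ 0.366667, d = −0.75 ln(1 − 0.488889) = 0.503376 ≈ 0.503.
taxon2–taxon3: 13/30 sites differ → p ≈ 0.433333, d = −0.75 ln(1 − 0.577777) = 0.646666 ≈ 0.647.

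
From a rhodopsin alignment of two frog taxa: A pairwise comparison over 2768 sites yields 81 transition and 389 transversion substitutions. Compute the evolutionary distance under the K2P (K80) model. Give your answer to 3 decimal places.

0.193

P = 81/2768 ≈ 0.029263 and Q = 389/2768 ≈ 0.140535.
Under the Kimura two-parameter model, d = −½ ln(1 − 2P − Q) − ¼ ln(1 − 2Q).
1 − 2P − Q = 0.800939, giving −½ ln(0.800939) = 0.110985.
1 − 2Q = 0.71893, giving −¼ ln(0.71893) = 0.082498.
d = 0.110985 + 0.082498 = 0.193483.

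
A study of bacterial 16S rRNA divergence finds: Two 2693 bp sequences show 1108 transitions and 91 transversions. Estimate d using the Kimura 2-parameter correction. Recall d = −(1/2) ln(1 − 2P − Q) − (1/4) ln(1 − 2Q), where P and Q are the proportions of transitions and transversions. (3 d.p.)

0.989

P = 1108/2693 ≈ 0.411437 and Q = 91/2693 ≈ 0.033791.
Under the Kimura two-parameter model, d = −½ ln(1 − 2P − Q) − ¼ ln(1 − 2Q).
1 − 2P − Q = 0.143335, giving −½ ln(0.143335) = 0.971285.
1 − 2Q = 0.932418, giving −¼ ln(0.932418) = 0.017494.
d = 0.971285 + 0.017494 = 0.988779.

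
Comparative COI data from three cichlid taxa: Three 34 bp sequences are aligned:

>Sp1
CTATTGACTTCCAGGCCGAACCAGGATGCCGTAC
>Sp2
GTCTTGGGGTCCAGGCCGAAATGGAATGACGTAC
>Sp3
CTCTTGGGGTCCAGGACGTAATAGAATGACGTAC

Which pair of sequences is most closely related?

Sp2 and Sp3

Sp1–Sp2: 10/34 differ, p = 0.294, d = 0.373.
Sp1–Sp3: 10/34 differ, p = 0.294, d = 0.373.
Sp2–Sp3: 4/34 differ, p = 0.118, d = 0.128.
The smallest distance is between Sp2 and Sp3.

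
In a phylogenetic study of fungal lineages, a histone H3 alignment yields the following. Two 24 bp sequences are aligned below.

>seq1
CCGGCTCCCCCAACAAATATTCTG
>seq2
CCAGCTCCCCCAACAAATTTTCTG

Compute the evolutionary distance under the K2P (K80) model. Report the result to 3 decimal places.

Of 24 sites, 1 differences are transitions and 1 are transversions, so P = 1/24 ≈ 0.041667 and Q = 1/24 ≈ 0.041667.
Under the Kimura two-parameter model, d = −½ ln(1 − 2P − Q) − ¼ ln(1 − 2Q).
1 − 2P − Q = 0.874999, giving −½ ln(0.874999) = 0.066766.
1 − 2Q = 0.916666, giving −¼ ln(0.916666) = 0.021753.
d = 0.066766 + 0.021753 = 0.088519.

0.089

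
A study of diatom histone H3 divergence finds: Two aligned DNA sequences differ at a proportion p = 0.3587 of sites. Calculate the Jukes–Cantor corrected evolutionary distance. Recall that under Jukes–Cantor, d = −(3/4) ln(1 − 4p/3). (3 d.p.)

0.488

d = −(3/4) ln(1 − 4p/3) = −0.75 ln(1 − 0.478267) = −0.75 ln(0.521733)
  = −0.75 × (-0.650599) = 0.487949 substitutions/site.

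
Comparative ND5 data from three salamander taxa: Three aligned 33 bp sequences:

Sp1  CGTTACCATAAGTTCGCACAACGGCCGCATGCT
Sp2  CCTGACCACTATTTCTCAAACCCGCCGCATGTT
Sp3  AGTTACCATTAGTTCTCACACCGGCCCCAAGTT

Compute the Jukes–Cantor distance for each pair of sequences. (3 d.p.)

Sp1–Sp2: 10/33 sites differ → p ≈ 0.30303, d = −0.75 ln(1 − 0.40404) = 0.388186 ≈ 0.388.
Sp1–Sp3: 7/33 sites differ → p ≈ 0.212121, d = −0.75 ln(1 − 0.282828) = 0.249330 ≈ 0.249.
Sp2–Sp3: 9/33 sites differ → p ≈ 0.272727, d = −0.75 ln(1 − 0.363636) = 0.338988 ≈ 0.339.

d(Sp1,Sp2) = 0.388, d(Sp1,Sp3) = 0.249, d(Sp2,Sp3) = 0.339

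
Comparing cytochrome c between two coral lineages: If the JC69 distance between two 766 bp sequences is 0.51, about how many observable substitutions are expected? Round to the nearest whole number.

283

Invert JC69: p = (3/4)(1 − e^(−4d/3)) = 0.75 × (1 − e^(-0.68)) = 0.75 × (1 − 0.506617) = 0.370037.
Expected differing sites = pL ≈ 0.370037 × 766 = 283.448342 ≈ 283.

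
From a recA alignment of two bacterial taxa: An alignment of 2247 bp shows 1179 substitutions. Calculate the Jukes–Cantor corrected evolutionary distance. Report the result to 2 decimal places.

p = 1179/2247 ≈ 0.5247.
d = −(3/4) ln(1 − 4p/3) = −0.75 ln(1 − 0.6996) = −0.75 ln(0.3004)
  = −0.75 × (-1.202640) = 0.901980 substitutions/site.

0.90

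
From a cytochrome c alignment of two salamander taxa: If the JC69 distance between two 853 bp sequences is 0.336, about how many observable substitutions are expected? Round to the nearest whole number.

231

Invert JC69: p = (3/4)(1 − e^(−4d/3)) = 0.75 × (1 − e^(-0.448)) = 0.75 × (1 − 0.638905) = 0.270821.
Expected differing sites = pL ≈ 0.270821 × 853 = 231.010313 ≈ 231.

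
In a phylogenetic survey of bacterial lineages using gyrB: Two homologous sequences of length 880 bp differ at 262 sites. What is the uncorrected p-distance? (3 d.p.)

p = 262/880 = 0.297727… ≈ 0.298 (to 3 d.p.).

0.298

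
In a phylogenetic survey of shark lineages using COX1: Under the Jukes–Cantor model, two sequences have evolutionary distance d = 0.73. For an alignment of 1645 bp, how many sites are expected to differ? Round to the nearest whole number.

768

Invert JC69: p = (3/4)(1 − e^(−4d/3)) = 0.75 × (1 − e^(-0.973333)) = 0.75 × (1 − 0.377822) = 0.466634.
Expected differing sites = pL ≈ 0.466634 × 1645 = 767.61293 ≈ 768.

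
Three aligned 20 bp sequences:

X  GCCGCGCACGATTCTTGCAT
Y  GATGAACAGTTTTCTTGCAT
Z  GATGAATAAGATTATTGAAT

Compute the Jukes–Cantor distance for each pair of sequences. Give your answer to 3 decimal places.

d(X,Y) = 0.471, d(X,Z) = 0.572, d(Y,Z) = 0.383

X–Y: 7/20 sites differ → p = 0.35, d = −0.75 ln(1 − 0.466667) = 0.471457 ≈ 0.471.
X–Z: 8/20 sites differ → p = 0.4, d = −0.75 ln(1 − 0.533333) = 0.571605 ≈ 0.572.
Y–Z: 6/20 sites differ → p = 0.3, d = −0.75 ln(1 − 0.4) = 0.383119 ≈ 0.383.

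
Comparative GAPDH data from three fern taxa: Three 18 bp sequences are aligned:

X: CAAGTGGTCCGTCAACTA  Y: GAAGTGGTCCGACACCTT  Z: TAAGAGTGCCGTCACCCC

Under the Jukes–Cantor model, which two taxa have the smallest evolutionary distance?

X and Y

X–Y: 4/18 differ, p = 0.222, d = 0.264.
X–Z: 7/18 differ, p = 0.389, d = 0.548.
Y–Z: 7/18 differ, p = 0.389, d = 0.548.
The smallest distance is between X and Y.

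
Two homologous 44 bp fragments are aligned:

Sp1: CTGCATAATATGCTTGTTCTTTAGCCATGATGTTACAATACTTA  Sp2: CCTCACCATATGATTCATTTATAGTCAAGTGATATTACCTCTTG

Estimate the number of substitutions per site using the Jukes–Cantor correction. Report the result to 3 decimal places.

0.759

The sequences differ at 21 of 44 sites, so p = 21/44 ≈ 0.477273.
d = −(3/4) ln(1 − 4p/3) = −0.75 ln(1 − 0.636364) = −0.75 ln(0.363636)
  = −0.75 × (-1.011602) = 0.758702 substitutions/site.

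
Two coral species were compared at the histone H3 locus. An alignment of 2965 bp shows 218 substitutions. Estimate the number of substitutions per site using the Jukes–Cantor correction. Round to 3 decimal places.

0.077

p = 218/2965 ≈ 0.073524.
d = −(3/4) ln(1 − 4p/3) = −0.75 ln(1 − 0.098032) = −0.75 ln(0.901968)
  = −0.75 × (-0.103176) = 0.077382 substitutions/site.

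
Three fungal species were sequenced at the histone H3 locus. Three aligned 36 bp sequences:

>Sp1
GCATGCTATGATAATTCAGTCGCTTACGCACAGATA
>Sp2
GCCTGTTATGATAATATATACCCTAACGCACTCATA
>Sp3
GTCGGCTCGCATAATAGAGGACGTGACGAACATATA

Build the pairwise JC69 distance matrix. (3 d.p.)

d(Sp1,Sp2) = 0.347, d(Sp1,Sp3) = 0.608, d(Sp2,Sp3) = 0.608

Sp1–Sp2: 10/36 sites differ → p ≈ 0.277778, d = −0.75 ln(1 − 0.370371) = 0.346968 ≈ 0.347.
Sp1–Sp3: 15/36 sites differ → p ≈ 0.416667, d = −0.75 ln(1 − 0.555556) = 0.608198 ≈ 0.608.
Sp2–Sp3: 15/36 sites differ → p ≈ 0.416667, d = −0.75 ln(1 − 0.555556) = 0.608198 ≈ 0.608.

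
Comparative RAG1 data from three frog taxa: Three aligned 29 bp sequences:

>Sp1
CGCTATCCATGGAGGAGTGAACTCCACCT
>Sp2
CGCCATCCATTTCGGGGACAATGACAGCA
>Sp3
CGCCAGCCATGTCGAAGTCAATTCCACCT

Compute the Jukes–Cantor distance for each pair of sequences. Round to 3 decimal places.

d(Sp1,Sp2) = 0.602, d(Sp1,Sp3) = 0.291, d(Sp2,Sp3) = 0.401

Sp1–Sp2: 12/29 sites differ → p ≈ 0.413793, d = −0.75 ln(1 − 0.551724) = 0.601760 ≈ 0.602.
Sp1–Sp3: 7/29 sites differ → p ≈ 0.241379, d = −0.75 ln(1 − 0.321839) = 0.291278 ≈ 0.291.
Sp2–Sp3: 9/29 sites differ → p ≈ 0.310345, d = −0.75 ln(1 − 0.413793) = 0.400562 ≈ 0.401.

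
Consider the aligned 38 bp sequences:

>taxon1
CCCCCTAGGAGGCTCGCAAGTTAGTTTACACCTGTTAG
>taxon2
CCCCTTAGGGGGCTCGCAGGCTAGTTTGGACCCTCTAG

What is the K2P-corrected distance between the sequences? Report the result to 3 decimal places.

Of 38 sites, 7 differences are transitions and 2 are transversions, so P = 7/38 ≈ 0.184211 and Q = 2/38 ≈ 0.052632.
Under the Kimura two-parameter model, d = −½ ln(1 − 2P − Q) − ¼ ln(1 − 2Q).
1 − 2P − Q = 0.578946, giving −½ ln(0.578946) = 0.273273.
1 − 2Q = 0.894736, giving −¼ ln(0.894736) = 0.027807.
d = 0.273273 + 0.027807 = 0.301080.

0.301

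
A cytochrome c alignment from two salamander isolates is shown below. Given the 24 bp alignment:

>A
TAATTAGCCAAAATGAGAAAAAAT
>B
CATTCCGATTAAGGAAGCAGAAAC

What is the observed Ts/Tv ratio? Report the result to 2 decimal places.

1.17

Transitions are A↔G and C↔T; transversions are all other mismatches.
Transitions: 7. Transversions: 6.
R = 7/6 = 1.166666… ≈ 1.17 (to 2 d.p.).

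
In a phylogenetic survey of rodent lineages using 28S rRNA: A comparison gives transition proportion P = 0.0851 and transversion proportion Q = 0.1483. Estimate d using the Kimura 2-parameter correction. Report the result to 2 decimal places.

0.28

Under the Kimura two-parameter model, d = −½ ln(1 − 2P − Q) − ¼ ln(1 − 2Q).
1 − 2P − Q = 0.6815, giving −½ ln(0.6815) = 0.191730.
1 − 2Q = 0.7034, giving −¼ ln(0.7034) = 0.087957.
d = 0.191730 + 0.087957 = 0.279687.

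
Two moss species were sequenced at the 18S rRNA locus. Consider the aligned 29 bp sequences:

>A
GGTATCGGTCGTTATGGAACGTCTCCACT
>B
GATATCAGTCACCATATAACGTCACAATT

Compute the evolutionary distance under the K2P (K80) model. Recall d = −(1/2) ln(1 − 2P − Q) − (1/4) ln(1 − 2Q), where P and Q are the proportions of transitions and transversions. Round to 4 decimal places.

0.4991

Of 29 sites, 7 differences are transitions and 3 are transversions, so P = 7/29 ≈ 0.241379 and Q = 3/29 ≈ 0.103448.
Under the Kimura two-parameter model, d = −½ ln(1 − 2P − Q) − ¼ ln(1 − 2Q).
1 − 2P − Q = 0.413794, giving −½ ln(0.413794) = 0.441194.
1 − 2Q = 0.793104, giving −¼ ln(0.793104) = 0.057950.
d = 0.441194 + 0.057950 = 0.499144.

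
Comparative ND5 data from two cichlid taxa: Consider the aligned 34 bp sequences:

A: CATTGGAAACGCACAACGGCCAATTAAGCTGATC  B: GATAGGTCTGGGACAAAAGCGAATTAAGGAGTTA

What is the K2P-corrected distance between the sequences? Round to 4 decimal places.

Of 34 sites, 1 differences are transitions and 13 are transversions, so P = 1/34 ≈ 0.029412 and Q = 13/34 ≈ 0.382353.
Under the Kimura two-parameter model, d = −½ ln(1 − 2P − Q) − ¼ ln(1 − 2Q).
1 − 2P − Q = 0.558823, giving −½ ln(0.558823) = 0.290961.
1 − 2Q = 0.235294, giving −¼ ln(0.235294) = 0.361730.
d = 0.290961 + 0.361730 = 0.652691.

0.6527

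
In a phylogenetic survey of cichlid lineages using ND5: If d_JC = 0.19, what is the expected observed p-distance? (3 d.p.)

0.168

p = (3/4)(1 − e^(−4d/3)) = 0.75 × (1 − e^(-0.253333)) = 0.75 × (1 − 0.776209) = 0.167843.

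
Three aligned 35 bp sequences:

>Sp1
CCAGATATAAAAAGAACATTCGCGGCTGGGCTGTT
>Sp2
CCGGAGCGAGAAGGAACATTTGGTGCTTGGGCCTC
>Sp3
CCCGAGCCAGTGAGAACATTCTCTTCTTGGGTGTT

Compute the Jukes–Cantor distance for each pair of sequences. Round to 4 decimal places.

d(Sp1,Sp2) = 0.5716, d(Sp1,Sp3) = 0.4582, d(Sp2,Sp3) = 0.4582

Sp1–Sp2: 14/35 sites differ → p = 0.4, d = −0.75 ln(1 − 0.533333) = 0.571605 ≈ 0.5716.
Sp1–Sp3: 12/35 sites differ → p ≈ 0.342857, d = −0.75 ln(1 − 0.457143) = 0.458182 ≈ 0.4582.
Sp2–Sp3: 12/35 sites differ → p ≈ 0.342857, d = −0.75 ln(1 − 0.457143) = 0.458182 ≈ 0.4582.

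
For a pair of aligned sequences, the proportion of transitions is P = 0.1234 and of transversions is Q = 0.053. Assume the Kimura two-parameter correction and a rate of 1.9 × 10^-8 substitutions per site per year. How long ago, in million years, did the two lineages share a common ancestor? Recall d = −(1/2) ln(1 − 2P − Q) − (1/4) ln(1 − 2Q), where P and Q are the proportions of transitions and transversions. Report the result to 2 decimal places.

5.43

Under the Kimura two-parameter model, d = −½ ln(1 − 2P − Q) − ¼ ln(1 − 2Q).
1 − 2P − Q = 0.7002, giving −½ ln(0.7002) = 0.178195.
1 − 2Q = 0.894, giving −¼ ln(0.894) = 0.028012.
d = 0.178195 + 0.028012 = 0.206207.
Under a molecular clock d = 2μt, so t = d/(2μ) = 0.206207 / (2 × 1.9 × 10^-8) = 5.43 million years.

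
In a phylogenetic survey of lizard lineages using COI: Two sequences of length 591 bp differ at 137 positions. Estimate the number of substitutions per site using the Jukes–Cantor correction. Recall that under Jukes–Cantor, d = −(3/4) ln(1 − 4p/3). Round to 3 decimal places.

p = 137/591 ≈ 0.23181.
d = −(3/4) ln(1 − 4p/3) = −0.75 ln(1 − 0.30908) = −0.75 ln(0.69092)
  = −0.75 × (-0.369731) = 0.277298 substitutions/site.

0.277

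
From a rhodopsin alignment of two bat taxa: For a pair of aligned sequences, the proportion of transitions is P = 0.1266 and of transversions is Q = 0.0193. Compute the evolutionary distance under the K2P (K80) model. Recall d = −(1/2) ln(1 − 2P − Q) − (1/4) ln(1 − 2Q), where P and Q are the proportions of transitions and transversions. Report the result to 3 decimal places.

Under the Kimura two-parameter model, d = −½ ln(1 − 2P − Q) − ¼ ln(1 − 2Q).
1 − 2P − Q = 0.7275, giving −½ ln(0.7275) = 0.159071.
1 − 2Q = 0.9614, giving −¼ ln(0.9614) = 0.009841.
d = 0.159071 + 0.009841 = 0.168912.

0.169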